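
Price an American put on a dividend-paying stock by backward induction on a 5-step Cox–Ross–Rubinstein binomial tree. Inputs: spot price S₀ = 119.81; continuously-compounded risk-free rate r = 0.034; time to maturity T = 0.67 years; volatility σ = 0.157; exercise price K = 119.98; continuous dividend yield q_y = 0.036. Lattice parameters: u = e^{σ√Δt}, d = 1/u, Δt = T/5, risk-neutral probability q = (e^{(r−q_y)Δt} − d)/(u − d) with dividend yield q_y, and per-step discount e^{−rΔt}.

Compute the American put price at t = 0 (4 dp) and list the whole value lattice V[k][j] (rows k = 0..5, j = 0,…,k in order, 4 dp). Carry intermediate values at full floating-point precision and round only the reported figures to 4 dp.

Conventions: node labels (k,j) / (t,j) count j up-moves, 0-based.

price = 6.4900
tree:
6.4900
9.6800 3.1409
13.9250 5.2332 0.9337
19.1443 8.4766 1.8152 0.0000
24.7761 13.1793 3.5292 0.0000 0.0000
30.0933 19.1443 6.8615 0.0000 0.0000 0.0000

params: Δt=0.13400 u=1.05916 d=0.94415 q=0.48331 e^(-rΔt)=0.99545
t_5 payoffs: 30.0933 19.1443 6.8615 0.0000 0.0000 0.0000
k=4: node(4,0) S=95.2039 payoff=24.7761 vs cont=24.6888 → 24.7761 [stop]  node(4,1) S=106.8007 payoff=13.1793 vs cont=13.1479 → 13.1793 [stop]  node(4,2) S=119.8100 payoff=0.1700 vs cont=3.5292 → 3.5292 [wait]  node(4,3) S=134.4040 payoff=0.0000 vs cont=0.0000 → 0.0000 [wait]  node(4,4) S=150.7756 payoff=0.0000 vs cont=0.0000 → 0.0000 [wait]
k=3: node(3,0) S=100.8357 payoff=19.1443 vs cont=19.0841 → 19.1443 [stop]  node(3,1) S=113.1185 payoff=6.8615 vs cont=8.4766 → 8.4766 [wait]  node(3,2) S=126.8974 payoff=0.0000 vs cont=1.8152 → 1.8152 [wait]  node(3,3) S=142.3546 payoff=0.0000 vs cont=0.0000 → 0.0000 [wait]
k=2: node(2,0) S=106.8007 payoff=13.1793 vs cont=13.9250 → 13.9250 [wait]  node(2,1) S=119.8100 payoff=0.1700 vs cont=5.2332 → 5.2332 [wait]  node(2,2) S=134.4040 payoff=0.0000 vs cont=0.9337 → 0.9337 [wait]
k=1: node(1,0) S=113.1185 payoff=6.8615 vs cont=9.6800 → 9.6800 [wait]  node(1,1) S=126.8974 payoff=0.0000 vs cont=3.1409 → 3.1409 [wait]
k=0: node(0,0) S=119.8100 payoff=0.1700 vs cont=6.4900 → 6.4900 [wait]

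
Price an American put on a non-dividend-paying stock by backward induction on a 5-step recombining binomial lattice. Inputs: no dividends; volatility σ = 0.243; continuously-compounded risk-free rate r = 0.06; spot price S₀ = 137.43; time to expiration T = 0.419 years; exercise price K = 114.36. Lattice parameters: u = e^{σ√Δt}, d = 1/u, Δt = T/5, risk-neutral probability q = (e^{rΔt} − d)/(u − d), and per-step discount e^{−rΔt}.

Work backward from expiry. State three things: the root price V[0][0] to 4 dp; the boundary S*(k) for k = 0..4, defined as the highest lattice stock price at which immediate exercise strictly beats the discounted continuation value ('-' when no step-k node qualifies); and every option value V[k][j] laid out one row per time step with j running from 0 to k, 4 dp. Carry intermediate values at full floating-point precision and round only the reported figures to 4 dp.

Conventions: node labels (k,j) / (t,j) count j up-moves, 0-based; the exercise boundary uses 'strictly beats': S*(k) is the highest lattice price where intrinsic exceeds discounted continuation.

Δt=0.08380, u=1.07288, d=0.93207, q=0.51822, disc=e^(-rΔt)=0.99498
k=5 terminal: V=max(K-S,0) → 17.6812 3.0764 0.0000 0.0000 0.0000 0.0000
k=4: j=0 S=103.7245 intr=10.6355 cont=10.0620 V=10.6355[EX]; j=1 S=119.3937 intr=0.0000 cont=1.4747 V=1.4747[hold]; j=2 S=137.4300 intr=0.0000 cont=0.0000 V=0.0000[hold]; j=3 S=158.1910 intr=0.0000 cont=0.0000 V=0.0000[hold]; j=4 S=182.0883 intr=0.0000 cont=0.0000 V=0.0000[hold]  S*(4)=103.7245
k=3: j=0 S=111.2836 intr=3.0764 cont=5.8587 V=5.8587[hold]; j=1 S=128.0948 intr=0.0000 cont=0.7069 V=0.7069[hold]; j=2 S=147.4455 intr=0.0000 cont=0.0000 V=0.0000[hold]; j=3 S=169.7195 intr=0.0000 cont=0.0000 V=0.0000[hold]  S*(3)=-
k=2: j=0 S=119.3937 intr=0.0000 cont=3.1729 V=3.1729[hold]; j=1 S=137.4300 intr=0.0000 cont=0.3389 V=0.3389[hold]; j=2 S=158.1910 intr=0.0000 cont=0.0000 V=0.0000[hold]  S*(2)=-
k=1: j=0 S=128.0948 intr=0.0000 cont=1.6957 V=1.6957[hold]; j=1 S=147.4455 intr=0.0000 cont=0.1624 V=0.1624[hold]  S*(1)=-
k=0: j=0 S=137.4300 intr=0.0000 cont=0.8966 V=0.8966[hold]  S*(0)=-

price = 0.8966
boundary = - - - - 103.7245
tree:
0.8966
1.6957 0.1624
3.1729 0.3389 0.0000
5.8587 0.7069 0.0000 0.0000
10.6355 1.4747 0.0000 0.0000 0.0000
17.6812 3.0764 0.0000 0.0000 0.0000 0.0000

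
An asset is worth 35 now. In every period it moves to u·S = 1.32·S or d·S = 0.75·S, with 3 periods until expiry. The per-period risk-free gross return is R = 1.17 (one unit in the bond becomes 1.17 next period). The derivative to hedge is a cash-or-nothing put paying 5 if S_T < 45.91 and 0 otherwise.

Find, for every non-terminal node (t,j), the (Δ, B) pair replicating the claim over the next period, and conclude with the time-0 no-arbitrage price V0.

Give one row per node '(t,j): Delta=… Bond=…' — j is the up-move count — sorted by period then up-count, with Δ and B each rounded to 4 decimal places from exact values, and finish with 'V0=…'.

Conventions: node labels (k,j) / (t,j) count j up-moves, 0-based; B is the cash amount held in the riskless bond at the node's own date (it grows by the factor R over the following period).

Arbitrage-free pricing uses the up-move probability p* = (R−d)/(u−d) = 0.7368, discounting each step at R = 1.17.
Payoffs at expiry: V(3,0)=5.0000, V(3,1)=5.0000, V(3,2)=5.0000, V(3,3)=0.0000
Node (2,0) S=19.6875: V=(p*·5.0000+(1−p*)·5.0000)/1.17=4.2735; Δ=(5.0000−5.0000)/(25.9875−14.7656)=0.0000; B=V−Δ·S=4.2735
Node (2,1) S=34.6500: V=(p*·5.0000+(1−p*)·5.0000)/1.17=4.2735; Δ=(5.0000−5.0000)/(45.7380−25.9875)=0.0000; B=V−Δ·S=4.2735
Node (2,2) S=60.9840: V=(p*·0.0000+(1−p*)·5.0000)/1.17=1.1246; Δ=(0.0000−5.0000)/(80.4989−45.7380)=-0.1438; B=V−Δ·S=9.8965
Node (1,0) S=26.2500: V=(p*·4.2735+(1−p*)·4.2735)/1.17=3.6526; Δ=(4.2735−4.2735)/(34.6500−19.6875)=0.0000; B=V−Δ·S=3.6526
Node (1,1) S=46.2000: V=(p*·1.1246+(1−p*)·4.2735)/1.17=1.6695; Δ=(1.1246−4.2735)/(60.9840−34.6500)=-0.1196; B=V−Δ·S=7.1938
Node (0,0) S=35.0000: V=(p*·1.6695+(1−p*)·3.6526)/1.17=1.8729; Δ=(1.6695−3.6526)/(46.2000−26.2500)=-0.0994; B=V−Δ·S=5.3521
Check: Δ(0,0)·S0 + B(0,0) = 1.8729 = V0.

(0,0): Delta=-0.0994 Bond=5.3521
(1,0): Delta=0.0000 Bond=3.6526
(1,1): Delta=-0.1196 Bond=7.1938
(2,0): Delta=0.0000 Bond=4.2735
(2,1): Delta=0.0000 Bond=4.2735
(2,2): Delta=-0.1438 Bond=9.8965
V0=1.8729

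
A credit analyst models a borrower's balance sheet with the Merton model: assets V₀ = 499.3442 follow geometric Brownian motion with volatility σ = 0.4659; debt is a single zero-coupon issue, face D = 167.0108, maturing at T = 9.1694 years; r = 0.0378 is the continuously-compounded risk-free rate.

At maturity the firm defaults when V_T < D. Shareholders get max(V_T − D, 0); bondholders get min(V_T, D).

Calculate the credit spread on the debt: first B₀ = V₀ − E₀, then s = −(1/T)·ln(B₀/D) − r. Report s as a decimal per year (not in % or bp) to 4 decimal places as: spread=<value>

spread=0.0241

Apply the equity-as-call identities (strike 167.0108, horizon 9.1694 years):
d₁ = [ln(V₀/D) + (r + σ²/2)T] / (σ√T)
   = [ln(499.3442/167.0108) + (0.0378 + 0.5·0.4659²)·9.1694] / (0.4659·√9.1694)
   = [1.095237 + 1.341771] / 1.410793 = 1.727404
d₂ = d₁ − σ√T = 1.727404 − 1.410793 = 0.316611
N(d₁) = 0.957952,  N(d₂) = 0.624231,  e^(−rT) = 0.707086
E₀ = V₀·N(d₁) − D·e^(−rT)·N(d₂)
   = 499.3442·0.957952 − 167.0108·0.707086·0.624231 = 404.631983
B₀ = V₀ − E₀ = 499.3442 − 404.631983 = 94.712217
spread = −(1/T)·ln(B₀/D) − r = −(1/9.1694)·ln(94.712217/167.0108) − 0.0378 = 0.02405961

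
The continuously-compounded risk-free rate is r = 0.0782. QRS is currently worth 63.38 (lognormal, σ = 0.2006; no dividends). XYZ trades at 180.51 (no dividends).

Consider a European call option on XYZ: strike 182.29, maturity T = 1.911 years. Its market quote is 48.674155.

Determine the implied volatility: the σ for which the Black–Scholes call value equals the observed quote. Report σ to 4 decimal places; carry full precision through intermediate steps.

sigma = 0.3887

At σ = 0.3887 the Black–Scholes value reproduces the quote:
σ√T = 0.3887·√1.911 = 0.537335
d₁ = (ln(S/K) + (r+σ²/2)T) / (σ√T) = (ln(180.51/182.29) + (0.0782+0.3887²/2)·1.911) / 0.537335 = (-0.009813 + 0.293804) / 0.537335 = 0.528519
d₂ = d₁ − σ√T = 0.528519 − 0.537335 = -0.008815
e^{−rT} = 0.861190
N(d₁) = 0.701431,  N(d₂) = 0.496483
V = S·N(d₁) − K·e^{−rT}·N(d₂) = 126.615233 − 77.941079 = 48.674155 (matching the quote); vega is positive throughout, so no other σ reproduces this price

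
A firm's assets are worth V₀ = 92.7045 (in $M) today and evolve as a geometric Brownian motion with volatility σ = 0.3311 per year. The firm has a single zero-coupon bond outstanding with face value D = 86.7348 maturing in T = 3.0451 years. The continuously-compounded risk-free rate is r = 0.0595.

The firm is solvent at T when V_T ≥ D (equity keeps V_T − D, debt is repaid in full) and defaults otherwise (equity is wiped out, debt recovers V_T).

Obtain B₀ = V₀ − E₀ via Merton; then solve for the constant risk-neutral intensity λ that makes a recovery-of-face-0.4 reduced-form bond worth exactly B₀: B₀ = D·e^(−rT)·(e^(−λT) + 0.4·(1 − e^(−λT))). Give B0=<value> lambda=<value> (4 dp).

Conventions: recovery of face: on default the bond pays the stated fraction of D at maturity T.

Equity is a call on the firm's assets struck at D = 86.7348:
d₁ = [ln(V₀/D) + (r + σ²/2)T] / (σ√T)
   = [ln(92.7045/86.7348) + (0.0595 + 0.5·0.3311²)·3.0451] / (0.3311·√3.0451)
   = [0.066562 + 0.348096] / 0.577777 = 0.717679
d₂ = d₁ − σ√T = 0.717679 − 0.577777 = 0.139902
N(d₁) = 0.763522,  N(d₂) = 0.555631,  e^(−rT) = 0.834282
E₀ = V₀·N(d₁) − D·e^(−rT)·N(d₂)
   = 92.7045·0.763522 − 86.7348·0.834282·0.555631 = 30.575743
B₀ = V₀ − E₀ = 92.7045 − 30.575743 = 62.128757
e^(−λT) = (B₀·e^(rT)/D − 0.4)/(1 − 0.4) = (62.1288·1.198635/86.7348 − 0.4)/0.6 = 0.76431907
λ = −ln(0.76431907)/3.0451 = 0.088263

B0=62.1288 lambda=0.0883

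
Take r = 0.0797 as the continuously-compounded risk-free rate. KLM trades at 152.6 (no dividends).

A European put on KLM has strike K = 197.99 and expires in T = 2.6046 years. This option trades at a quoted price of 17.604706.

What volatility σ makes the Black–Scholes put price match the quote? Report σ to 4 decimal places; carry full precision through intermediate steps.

sigma = 0.1296

At σ = 0.1296 the Black–Scholes value reproduces the quote:
σ√T = 0.1296·√2.6046 = 0.209159
d₁ = (ln(S/K) + (r+σ²/2)T) / (σ√T) = (ln(152.6/197.99) + (0.0797+0.1296²/2)·2.6046) / 0.209159 = (-0.260396 + 0.229460) / 0.209159 = -0.147908
d₂ = d₁ − σ√T = -0.147908 − 0.209159 = -0.357066
e^{−rT} = 0.812543
N(−d₁) = 0.558792,  N(−d₂) = 0.639479
V = K·e^{−rT}·N(−d₂) − S·N(−d₁) = 102.876393 − 85.271687 = 17.604706 (equal to the quote); since ∂V/∂σ > 0 for all σ, the implied volatility is unique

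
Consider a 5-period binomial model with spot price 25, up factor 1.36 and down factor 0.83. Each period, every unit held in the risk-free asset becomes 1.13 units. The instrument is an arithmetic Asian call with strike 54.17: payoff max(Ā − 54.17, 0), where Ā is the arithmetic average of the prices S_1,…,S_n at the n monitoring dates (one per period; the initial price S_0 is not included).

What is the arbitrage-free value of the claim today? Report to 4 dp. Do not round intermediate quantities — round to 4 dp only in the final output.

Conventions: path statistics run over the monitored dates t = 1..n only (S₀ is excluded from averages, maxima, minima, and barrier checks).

Risk-neutral up-probability p* = (R−d)/(u−d) = (1.13−0.83)/(1.36−0.83) = 0.5660; the claim prices as the p*-weighted sum of path payoffs discounted by R^5.
Enumerate all 2^5 = 32 price paths (U = up ×1.36, D = down ×0.83); each path with k up-moves has probability p*^k·(1−p*)^(5−k).
DDDDD: Ā=14.7959, payoff=0.0000, prob=0.015391
UDDDD: Ā=24.2438, payoff=0.0000, prob=0.020075
DUDDD: Ā=21.5938, payoff=0.0000, prob=0.020075
UUDDD: Ā=35.3827, payoff=0.0000, prob=0.026185
DDUDD: Ā=19.3943, payoff=0.0000, prob=0.020075
UDUDD: Ā=31.7787, payoff=0.0000, prob=0.026185
DUUDD: Ā=29.1287, payoff=0.0000, prob=0.026185
UUUDD: Ā=47.7289, payoff=0.0000, prob=0.034154
DDDUD: Ā=17.5688, payoff=0.0000, prob=0.020075
UDDUD: Ā=28.7874, payoff=0.0000, prob=0.026185
DUDUD: Ā=26.1374, payoff=0.0000, prob=0.026185
UUDUD: Ā=42.8275, payoff=0.0000, prob=0.034154
DDUUD: Ā=23.9379, payoff=0.0000, prob=0.026185
UDUUD: Ā=39.2235, payoff=0.0000, prob=0.034154
DUUUD: Ā=36.5735, payoff=0.0000, prob=0.034154
UUUUD: Ā=59.9276, payoff=5.7576, prob=0.044549
DDDDU: Ā=16.0535, payoff=0.0000, prob=0.020075
UDDDU: Ā=26.3046, payoff=0.0000, prob=0.026185
DUDDU: Ā=23.6546, payoff=0.0000, prob=0.026185
UUDDU: Ā=38.7593, payoff=0.0000, prob=0.034154
DDUDU: Ā=21.4551, payoff=0.0000, prob=0.026185
UDUDU: Ā=35.1553, payoff=0.0000, prob=0.034154
DUUDU: Ā=32.5053, payoff=0.0000, prob=0.034154
UUUDU: Ā=53.2617, payoff=0.0000, prob=0.044549
DDDUU: Ā=19.6295, payoff=0.0000, prob=0.026185
UDDUU: Ā=32.1640, payoff=0.0000, prob=0.034154
DUDUU: Ā=29.5140, payoff=0.0000, prob=0.034154
UUDUU: Ā=48.3602, payoff=0.0000, prob=0.044549
DDUUU: Ā=27.3145, payoff=0.0000, prob=0.034154
UDUUU: Ā=44.7562, payoff=0.0000, prob=0.044549
DUUUU: Ā=42.1062, payoff=0.0000, prob=0.044549
UUUUU: Ā=68.9933, payoff=14.8233, prob=0.058107
Price = Σ prob·payoff / R^5 = 1.117829 / 1.842435 = 0.6067

price = 0.6067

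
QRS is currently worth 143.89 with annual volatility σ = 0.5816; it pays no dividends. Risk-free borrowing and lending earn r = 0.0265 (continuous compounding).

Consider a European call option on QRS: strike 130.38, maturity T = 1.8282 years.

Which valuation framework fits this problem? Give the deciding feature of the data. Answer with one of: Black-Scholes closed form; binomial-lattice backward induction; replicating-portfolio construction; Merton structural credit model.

Key observation: everything needed for the exact continuous-time valuation of the European call on QRS (strike 130.38) is given, and no feature rules the closed form out.

framework: Black-Scholes closed form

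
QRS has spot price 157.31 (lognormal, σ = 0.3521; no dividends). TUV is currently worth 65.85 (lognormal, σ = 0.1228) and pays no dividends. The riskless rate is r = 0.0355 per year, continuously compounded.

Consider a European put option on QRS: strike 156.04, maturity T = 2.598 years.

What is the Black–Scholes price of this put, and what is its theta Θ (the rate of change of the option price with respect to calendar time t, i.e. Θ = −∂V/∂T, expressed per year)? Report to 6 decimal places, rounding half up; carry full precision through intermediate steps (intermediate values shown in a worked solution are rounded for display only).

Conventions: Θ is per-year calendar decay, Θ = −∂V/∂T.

price = 26.465188
Θ = -3.424017

σ√T = 0.3521·√2.598 = 0.567526
d₁ = (ln(S/K) + (r+σ²/2)T) / (σ√T) = (ln(157.31/156.04) + (0.0355+0.3521²/2)·2.598) / 0.567526 = (0.008106 + 0.253272) / 0.567526 = 0.460557
d₂ = d₁ − σ√T = 0.460557 − 0.567526 = -0.106969
e^{−rT} = 0.911896
N(−d₁) = 0.322558,  N(−d₂) = 0.542593
Put price V = K·e^{−rT}·N(−d₂) − S·N(−d₁) = 77.206845 − 50.741658 = 26.465188
φ(d₁) = (1/√(2π))·e^{−d₁²/2} = 0.358798
Θ = −S·φ(d₁)·σ/(2√T) + r·K·e^{−rT}·N(−d₂) = −6.164860 + 2.740843 = -3.424017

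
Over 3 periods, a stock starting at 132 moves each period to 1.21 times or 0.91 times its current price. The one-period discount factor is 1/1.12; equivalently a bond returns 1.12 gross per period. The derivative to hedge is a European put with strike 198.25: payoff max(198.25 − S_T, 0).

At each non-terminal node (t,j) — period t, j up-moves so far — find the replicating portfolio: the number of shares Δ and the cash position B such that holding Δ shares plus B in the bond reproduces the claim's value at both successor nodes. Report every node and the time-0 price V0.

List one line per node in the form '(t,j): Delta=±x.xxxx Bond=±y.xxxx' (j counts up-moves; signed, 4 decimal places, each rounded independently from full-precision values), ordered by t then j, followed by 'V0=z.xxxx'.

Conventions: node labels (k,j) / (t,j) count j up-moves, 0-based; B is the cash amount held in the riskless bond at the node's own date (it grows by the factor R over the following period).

(0,0): Delta=-0.6489 Bond=103.4519
(1,0): Delta=-1.0000 Bond=158.0437
(1,1): Delta=-0.5357 Bond=97.7900
(2,0): Delta=-1.0000 Bond=177.0089
(2,1): Delta=-1.0000 Bond=177.0089
(2,2): Delta=-0.3860 Bond=80.6030
V0=17.8009

Under the risk-neutral measure, an up-move has probability p* = (R−d)/(u−d) = 0.7000 and values discount at R = 1.12.
Terminal payoffs: V(3,0)=98.7786, V(3,1)=65.9859, V(3,2)=22.3823, V(3,3)=0.0000
Node (2,0) S=109.3092: V=(p*·65.9859+(1−p*)·98.7786)/1.12=67.6997; Δ=(65.9859−98.7786)/(132.2641−99.4714)=-1.0000; B=V−Δ·S=177.0089
Node (2,1) S=145.3452: V=(p*·22.3823+(1−p*)·65.9859)/1.12=31.6637; Δ=(22.3823−65.9859)/(175.8677−132.2641)=-1.0000; B=V−Δ·S=177.0089
Node (2,2) S=193.2612: V=(p*·0.0000+(1−p*)·22.3823)/1.12=5.9953; Δ=(0.0000−22.3823)/(233.8461−175.8677)=-0.3860; B=V−Δ·S=80.6030
Node (1,0) S=120.1200: V=(p*·31.6637+(1−p*)·67.6997)/1.12=37.9237; Δ=(31.6637−67.6997)/(145.3452−109.3092)=-1.0000; B=V−Δ·S=158.0437
Node (1,1) S=159.7200: V=(p*·5.9953+(1−p*)·31.6637)/1.12=12.2284; Δ=(5.9953−31.6637)/(193.2612−145.3452)=-0.5357; B=V−Δ·S=97.7900
Node (0,0) S=132.0000: V=(p*·12.2284+(1−p*)·37.9237)/1.12=17.8009; Δ=(12.2284−37.9237)/(159.7200−120.1200)=-0.6489; B=V−Δ·S=103.4519
Check: Δ(0,0)·S0 + B(0,0) = 17.8009 = V0.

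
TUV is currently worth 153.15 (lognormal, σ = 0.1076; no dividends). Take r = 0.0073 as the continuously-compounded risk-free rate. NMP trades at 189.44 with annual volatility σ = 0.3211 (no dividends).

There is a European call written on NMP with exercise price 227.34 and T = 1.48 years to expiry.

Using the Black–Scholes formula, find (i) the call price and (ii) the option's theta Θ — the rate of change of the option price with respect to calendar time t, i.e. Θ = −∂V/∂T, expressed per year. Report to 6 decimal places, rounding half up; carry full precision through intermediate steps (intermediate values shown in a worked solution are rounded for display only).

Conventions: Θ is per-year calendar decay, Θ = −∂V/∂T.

price = 17.350485
Θ = -10.113109

σ√T = 0.3211·√1.48 = 0.390635
d₁ = (ln(S/K) + (r+σ²/2)T) / (σ√T) = (ln(189.44/227.34) + (0.0073+0.3211²/2)·1.48) / 0.390635 = (-0.182374 + 0.087102) / 0.390635 = -0.243891
d₂ = d₁ − σ√T = -0.243891 − 0.390635 = -0.634526
e^{−rT} = 0.989254
N(d₁) = 0.403657,  N(d₂) = 0.262869
Call price V = S·N(d₁) − K·e^{−rT}·N(d₂) = 76.468876 − 59.118391 = 17.350485
φ(d₁) = (1/√(2π))·e^{−d₁²/2} = 0.387252
Θ = −S·φ(d₁)·σ/(2√T) − r·K·e^{−rT}·N(d₂) = −9.681544 − 0.431564 = -10.113109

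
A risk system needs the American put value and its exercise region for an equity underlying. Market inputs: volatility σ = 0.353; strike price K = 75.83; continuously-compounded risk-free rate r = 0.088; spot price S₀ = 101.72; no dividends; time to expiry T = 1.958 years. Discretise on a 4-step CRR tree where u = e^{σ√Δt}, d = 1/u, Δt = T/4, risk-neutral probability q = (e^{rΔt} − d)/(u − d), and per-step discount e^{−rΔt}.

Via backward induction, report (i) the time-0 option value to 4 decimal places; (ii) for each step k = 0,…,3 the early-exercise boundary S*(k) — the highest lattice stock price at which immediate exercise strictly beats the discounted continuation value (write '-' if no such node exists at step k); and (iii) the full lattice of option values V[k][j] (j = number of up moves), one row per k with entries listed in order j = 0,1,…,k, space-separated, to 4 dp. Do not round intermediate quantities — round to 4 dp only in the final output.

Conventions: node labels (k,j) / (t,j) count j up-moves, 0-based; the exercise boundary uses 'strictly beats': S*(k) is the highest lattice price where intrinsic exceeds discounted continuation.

price = 4.4858
boundary = - - - 48.4873
tree:
4.4858
8.4702 1.2813
15.5403 2.8268 0.0000
27.3427 6.2366 0.0000 0.0000
37.9536 13.7592 0.0000 0.0000 0.0000

Δt=0.48950  u=1.28015  d=0.78116  q=0.52678  discount=0.95784
step 4 (expiry): payoffs max(K−S,0) = 37.9536 13.7592 0.0000 0.0000 0.0000
step 3: (k=3,j=0): S=48.4873, K−S=27.3427, hold=24.1456 ⇒ V=27.3427 exercise | (k=3,j=1): S=79.4597, K−S=0.0000, hold=6.2366 ⇒ V=6.2366 continue | (k=3,j=2): S=130.2164, K−S=0.0000, hold=0.0000 ⇒ V=0.0000 continue | (k=3,j=3): S=213.3952, K−S=0.0000, hold=0.0000 ⇒ V=0.0000 continue  boundary S*=48.4873
step 2: (k=2,j=0): S=62.0708, K−S=13.7592, hold=15.5403 ⇒ V=15.5403 continue | (k=2,j=1): S=101.7200, K−S=0.0000, hold=2.8268 ⇒ V=2.8268 continue | (k=2,j=2): S=166.6960, K−S=0.0000, hold=0.0000 ⇒ V=0.0000 continue  boundary S*=-
step 1: (k=1,j=0): S=79.4597, K−S=0.0000, hold=8.4702 ⇒ V=8.4702 continue | (k=1,j=1): S=130.2164, K−S=0.0000, hold=1.2813 ⇒ V=1.2813 continue  boundary S*=-
step 0: (k=0,j=0): S=101.7200, K−S=0.0000, hold=4.4858 ⇒ V=4.4858 continue  boundary S*=-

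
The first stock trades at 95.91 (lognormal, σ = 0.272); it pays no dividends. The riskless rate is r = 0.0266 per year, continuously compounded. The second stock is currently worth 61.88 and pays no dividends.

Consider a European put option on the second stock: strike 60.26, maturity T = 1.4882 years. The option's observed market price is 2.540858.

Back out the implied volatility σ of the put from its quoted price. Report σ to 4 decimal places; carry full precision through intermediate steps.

sigma = 0.1453

At σ = 0.1453 the Black–Scholes value reproduces the quote:
σ√T = 0.1453·√1.4882 = 0.177254
d₁ = (ln(S/K) + (r+σ²/2)T) / (σ√T) = (ln(61.88/60.26) + (0.0266+0.1453²/2)·1.4882) / 0.177254 = (0.026528 + 0.055296) / 0.177254 = 0.461620
d₂ = d₁ − σ√T = 0.461620 − 0.177254 = 0.284366
e^{−rT} = 0.961187
N(−d₁) = 0.322177,  N(−d₂) = 0.388065
V = K·e^{−rT}·N(−d₂) − S·N(−d₁) = 22.477156 − 19.936297 = 2.540858 (equal to the quote); since ∂V/∂σ > 0 for all σ, the implied volatility is unique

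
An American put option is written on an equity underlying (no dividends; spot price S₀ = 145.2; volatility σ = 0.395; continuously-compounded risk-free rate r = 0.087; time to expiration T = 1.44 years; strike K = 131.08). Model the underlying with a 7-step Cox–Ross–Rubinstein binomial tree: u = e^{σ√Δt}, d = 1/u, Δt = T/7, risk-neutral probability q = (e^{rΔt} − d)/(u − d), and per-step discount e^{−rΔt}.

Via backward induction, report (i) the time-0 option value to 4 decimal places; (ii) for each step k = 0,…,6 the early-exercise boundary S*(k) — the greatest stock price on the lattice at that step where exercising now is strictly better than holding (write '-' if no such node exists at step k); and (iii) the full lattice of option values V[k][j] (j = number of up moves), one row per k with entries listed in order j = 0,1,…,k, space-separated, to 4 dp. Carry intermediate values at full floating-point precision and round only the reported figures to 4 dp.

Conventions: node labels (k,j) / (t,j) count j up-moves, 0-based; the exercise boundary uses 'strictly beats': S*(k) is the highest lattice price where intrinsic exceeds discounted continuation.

price = 14.0502
boundary = - - - 84.8298 70.9157 84.8298 101.4739
tree:
14.0502
21.5851 7.1801
32.1698 12.0002 2.7208
46.2502 19.5429 5.0491 0.5399
60.1643 30.7684 9.2581 1.1114 0.0000
71.7962 46.2502 16.7202 2.2880 0.0000 0.0000
81.5201 60.1643 29.6061 4.7101 0.0000 0.0000 0.0000
89.6491 71.7962 46.2502 9.6963 0.0000 0.0000 0.0000 0.0000

Δt=0.20571  u=1.19621  d=0.83598  q=0.50546  discount=0.98226
step 7 (expiry): payoffs max(K−S,0) = 89.6491 71.7962 46.2502 9.6963 0.0000 0.0000 0.0000 0.0000
step 6: (k=6,j=0): S=49.5599, K−S=81.5201, hold=79.1951 ⇒ V=81.5201 exercise | (k=6,j=1): S=70.9157, K−S=60.1643, hold=57.8392 ⇒ V=60.1643 exercise | (k=6,j=2): S=101.4739, K−S=29.6061, hold=27.2810 ⇒ V=29.6061 exercise | (k=6,j=3): S=145.2000, K−S=0.0000, hold=4.7101 ⇒ V=4.7101 continue | (k=6,j=4): S=207.7681, K−S=0.0000, hold=0.0000 ⇒ V=0.0000 continue | (k=6,j=5): S=297.2973, K−S=0.0000, hold=0.0000 ⇒ V=0.0000 continue | (k=6,j=6): S=425.4056, K−S=0.0000, hold=0.0000 ⇒ V=0.0000 continue  boundary S*=101.4739
step 5: (k=5,j=0): S=59.2838, K−S=71.7962, hold=69.4711 ⇒ V=71.7962 exercise | (k=5,j=1): S=84.8298, K−S=46.2502, hold=43.9251 ⇒ V=46.2502 exercise | (k=5,j=2): S=121.3837, K−S=9.6963, hold=16.7202 ⇒ V=16.7202 continue | (k=5,j=3): S=173.6892, K−S=0.0000, hold=2.2880 ⇒ V=2.2880 continue | (k=5,j=4): S=248.5335, K−S=0.0000, hold=0.0000 ⇒ V=0.0000 continue | (k=5,j=5): S=355.6289, K−S=0.0000, hold=0.0000 ⇒ V=0.0000 continue  boundary S*=84.8298
step 4: (k=4,j=0): S=70.9157, K−S=60.1643, hold=57.8392 ⇒ V=60.1643 exercise | (k=4,j=1): S=101.4739, K−S=29.6061, hold=30.7684 ⇒ V=30.7684 continue | (k=4,j=2): S=145.2000, K−S=0.0000, hold=9.2581 ⇒ V=9.2581 continue | (k=4,j=3): S=207.7681, K−S=0.0000, hold=1.1114 ⇒ V=1.1114 continue | (k=4,j=4): S=297.2973, K−S=0.0000, hold=0.0000 ⇒ V=0.0000 continue  boundary S*=70.9157
step 3: (k=3,j=0): S=84.8298, K−S=46.2502, hold=44.5022 ⇒ V=46.2502 exercise | (k=3,j=1): S=121.3837, K−S=9.6963, hold=19.5429 ⇒ V=19.5429 continue | (k=3,j=2): S=173.6892, K−S=0.0000, hold=5.0491 ⇒ V=5.0491 continue | (k=3,j=3): S=248.5335, K−S=0.0000, hold=0.5399 ⇒ V=0.5399 continue  boundary S*=84.8298
step 2: (k=2,j=0): S=101.4739, K−S=29.6061, hold=32.1698 ⇒ V=32.1698 continue | (k=2,j=1): S=145.2000, K−S=0.0000, hold=12.0002 ⇒ V=12.0002 continue | (k=2,j=2): S=207.7681, K−S=0.0000, hold=2.7208 ⇒ V=2.7208 continue  boundary S*=-
step 1: (k=1,j=0): S=121.3837, K−S=9.6963, hold=21.5851 ⇒ V=21.5851 continue | (k=1,j=1): S=173.6892, K−S=0.0000, hold=7.1801 ⇒ V=7.1801 continue  boundary S*=-
step 0: (k=0,j=0): S=145.2000, K−S=0.0000, hold=14.0502 ⇒ V=14.0502 continue  boundary S*=-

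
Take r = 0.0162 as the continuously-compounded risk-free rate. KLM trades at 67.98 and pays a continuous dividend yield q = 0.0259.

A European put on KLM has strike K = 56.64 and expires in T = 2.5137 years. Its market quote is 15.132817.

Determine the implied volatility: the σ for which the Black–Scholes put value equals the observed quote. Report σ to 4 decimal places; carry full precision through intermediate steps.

sigma = 0.5374

At σ = 0.5374 the Black–Scholes value reproduces the quote:
σ√T = 0.5374·√2.5137 = 0.852029
d₁ = (ln(S/K) + (r−q+σ²/2)T) / (σ√T) = (ln(67.98/56.64) + (0.0162−0.0259+0.5374²/2)·2.5137) / 0.852029 = (0.182498 + 0.338594) / 0.852029 = 0.611589
d₂ = d₁ − σ√T = 0.611589 − 0.852029 = -0.240440
e^{−rT} = 0.960096
e^{−qT} = 0.936969
N(−d₁) = 0.270405,  N(−d₂) = 0.595005
V = K·e^{−rT}·N(−d₂) − S·e^{−qT}·N(−d₁) = 32.356291 − 17.223474 = 15.132817 (the quoted price), and the Black–Scholes price is strictly increasing in σ, so σ is unique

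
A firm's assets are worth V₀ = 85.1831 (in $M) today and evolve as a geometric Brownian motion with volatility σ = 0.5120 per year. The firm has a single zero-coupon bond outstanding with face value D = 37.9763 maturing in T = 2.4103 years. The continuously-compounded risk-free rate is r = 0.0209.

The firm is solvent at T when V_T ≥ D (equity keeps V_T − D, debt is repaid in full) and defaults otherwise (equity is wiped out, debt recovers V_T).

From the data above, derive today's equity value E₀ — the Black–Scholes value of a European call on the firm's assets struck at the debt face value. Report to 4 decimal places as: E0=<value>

Work the structural quantities from V₀ = 85.1831 against face 37.9763:
d₁ = [ln(V₀/D) + (r + σ²/2)T] / (σ√T)
   = [ln(85.1831/37.9763) + (0.0209 + 0.5·0.5120²)·2.4103] / (0.5120·√2.4103)
   = [0.807841 + 0.366298] / 0.794887 = 1.477114
d₂ = d₁ − σ√T = 1.477114 − 0.794887 = 0.682227
N(d₁) = 0.930177,  N(d₂) = 0.752452,  e^(−rT) = 0.950873
E₀ = V₀·N(d₁) − D·e^(−rT)·N(d₂)
   = 85.1831·0.930177 − 37.9763·0.950873·0.752452 = 52.063883

E0=52.0639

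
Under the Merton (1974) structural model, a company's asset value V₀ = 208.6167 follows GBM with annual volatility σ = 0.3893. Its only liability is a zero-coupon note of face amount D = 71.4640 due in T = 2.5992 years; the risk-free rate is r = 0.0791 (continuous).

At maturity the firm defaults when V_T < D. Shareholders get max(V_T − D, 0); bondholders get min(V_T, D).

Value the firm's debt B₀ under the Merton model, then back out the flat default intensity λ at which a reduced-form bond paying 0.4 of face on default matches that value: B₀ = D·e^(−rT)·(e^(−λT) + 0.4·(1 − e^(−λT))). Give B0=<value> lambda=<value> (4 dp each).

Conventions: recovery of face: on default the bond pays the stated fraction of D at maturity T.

Apply the equity-as-call identities (strike 71.4640, horizon 2.5992 years):
d₁ = [ln(V₀/D) + (r + σ²/2)T] / (σ√T)
   = [ln(208.6167/71.4640) + (0.0791 + 0.5·0.3893²)·2.5992] / (0.3893·√2.5992)
   = [1.071305 + 0.402557] / 0.627631 = 2.348294
d₂ = d₁ − σ√T = 2.348294 − 0.627631 = 1.720663
N(d₁) = 0.990570,  N(d₂) = 0.957344,  e^(−rT) = 0.814161
E₀ = V₀·N(d₁) − D·e^(−rT)·N(d₂)
   = 208.6167·0.990570 − 71.4640·0.814161·0.957344 = 150.948119
B₀ = V₀ − E₀ = 208.6167 − 150.948119 = 57.668581
e^(−λT) = (B₀·e^(rT)/D − 0.4)/(1 − 0.4) = (57.6686·1.228258/71.4640 − 0.4)/0.6 = 0.98525846
λ = −ln(0.98525846)/2.5992 = 0.005714

B0=57.6686 lambda=0.0057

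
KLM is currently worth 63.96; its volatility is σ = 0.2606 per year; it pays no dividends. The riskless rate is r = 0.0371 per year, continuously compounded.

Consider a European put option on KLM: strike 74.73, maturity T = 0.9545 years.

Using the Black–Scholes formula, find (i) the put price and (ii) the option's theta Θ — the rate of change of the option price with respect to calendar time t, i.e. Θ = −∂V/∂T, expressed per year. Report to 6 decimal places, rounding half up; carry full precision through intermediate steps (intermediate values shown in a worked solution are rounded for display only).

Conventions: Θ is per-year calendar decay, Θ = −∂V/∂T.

price = 11.726962
Θ = -1.265016

σ√T = 0.2606·√0.9545 = 0.254602
d₁ = (ln(S/K) + (r+σ²/2)T) / (σ√T) = (ln(63.96/74.73) + (0.0371+0.2606²/2)·0.9545) / 0.254602 = (-0.155624 + 0.067823) / 0.254602 = -0.344854
d₂ = d₁ − σ√T = -0.344854 − 0.254602 = -0.599456
e^{−rT} = 0.965208
N(−d₁) = 0.634898,  N(−d₂) = 0.725566
Put price V = K·e^{−rT}·N(−d₂) − S·N(−d₁) = 52.335031 − 40.608069 = 11.726962
φ(d₁) = (1/√(2π))·e^{−d₁²/2} = 0.375912
Θ = −S·φ(d₁)·σ/(2√T) + r·K·e^{−rT}·N(−d₂) = −3.206645 + 1.941630 = -1.265016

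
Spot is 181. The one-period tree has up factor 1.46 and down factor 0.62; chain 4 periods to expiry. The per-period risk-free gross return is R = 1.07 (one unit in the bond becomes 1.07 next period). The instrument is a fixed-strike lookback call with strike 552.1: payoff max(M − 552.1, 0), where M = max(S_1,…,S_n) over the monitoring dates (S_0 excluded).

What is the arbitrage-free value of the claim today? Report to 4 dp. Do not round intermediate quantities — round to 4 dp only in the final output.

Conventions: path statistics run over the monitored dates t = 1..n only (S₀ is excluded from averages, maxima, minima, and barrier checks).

Risk-neutral up-probability p* = (R−d)/(u−d) = (1.07−0.62)/(1.46−0.62) = 0.5357; the claim prices as the p*-weighted sum of path payoffs discounted by R^4.
Enumerate all 2^4 = 16 price paths (U = up ×1.46, D = down ×0.62); each path with k up-moves has probability p*^k·(1−p*)^(4−k).
DDDD: M=112.2200, payoff=0.0000, prob=0.046467
UDDD: M=264.2600, payoff=0.0000, prob=0.053615
DUDD: M=163.8412, payoff=0.0000, prob=0.053615
UUDD: M=385.8196, payoff=0.0000, prob=0.061864
DDUD: M=112.2200, payoff=0.0000, prob=0.053615
UDUD: M=264.2600, payoff=0.0000, prob=0.061864
DUUD: M=239.2082, payoff=0.0000, prob=0.061864
UUUD: M=563.2966, payoff=11.1966, prob=0.071381
DDDU: M=112.2200, payoff=0.0000, prob=0.053615
UDDU: M=264.2600, payoff=0.0000, prob=0.061864
DUDU: M=163.8412, payoff=0.0000, prob=0.061864
UUDU: M=385.8196, payoff=0.0000, prob=0.071381
DDUU: M=148.3091, payoff=0.0000, prob=0.061864
UDUU: M=349.2439, payoff=0.0000, prob=0.071381
DUUU: M=349.2439, payoff=0.0000, prob=0.071381
UUUU: M=822.4131, payoff=270.3131, prob=0.082363
Price = Σ prob·payoff / R^4 = 23.063063 / 1.310796 = 17.5947

price = 17.5947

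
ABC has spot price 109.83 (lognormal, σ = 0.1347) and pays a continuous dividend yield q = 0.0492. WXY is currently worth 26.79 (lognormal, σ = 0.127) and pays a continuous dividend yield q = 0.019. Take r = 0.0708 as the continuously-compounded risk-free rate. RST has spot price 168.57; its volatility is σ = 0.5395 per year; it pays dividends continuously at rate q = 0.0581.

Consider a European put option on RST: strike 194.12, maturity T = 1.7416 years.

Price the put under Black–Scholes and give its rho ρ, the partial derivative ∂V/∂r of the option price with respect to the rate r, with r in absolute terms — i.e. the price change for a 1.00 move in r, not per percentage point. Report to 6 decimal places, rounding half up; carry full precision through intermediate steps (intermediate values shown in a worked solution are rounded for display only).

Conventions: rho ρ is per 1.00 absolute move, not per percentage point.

σ√T = 0.5395·√1.7416 = 0.711976
d₁ = (ln(S/K) + (r−q+σ²/2)T) / (σ√T) = (ln(168.57/194.12) + (0.0708−0.0581+0.5395²/2)·1.7416) / 0.711976 = (-0.141125 + 0.275574) / 0.711976 = 0.188838
d₂ = d₁ − σ√T = 0.188838 − 0.711976 = -0.523139
e^{−rT} = 0.883994
e^{−qT} = 0.903764
N(−d₁) = 0.425110,  N(−d₂) = 0.699561
Put price V = K·e^{−rT}·N(−d₂) − S·e^{−qT}·N(−d₁) = 120.045290 − 64.764437 = 55.280853
ρ = −K·T·e^{−rT}·N(−d₂) = -209.070878

price = 55.280853
ρ = -209.070878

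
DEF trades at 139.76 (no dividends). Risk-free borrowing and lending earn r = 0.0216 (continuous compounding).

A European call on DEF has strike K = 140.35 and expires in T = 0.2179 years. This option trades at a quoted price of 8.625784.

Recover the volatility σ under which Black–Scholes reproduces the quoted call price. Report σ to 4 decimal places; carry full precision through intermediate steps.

At σ = 0.3305 the Black–Scholes value reproduces the quote:
σ√T = 0.3305·√0.2179 = 0.154277
d₁ = (ln(S/K) + (r+σ²/2)T) / (σ√T) = (ln(139.76/140.35) + (0.0216+0.3305²/2)·0.2179) / 0.154277 = (-0.004213 + 0.016607) / 0.154277 = 0.080340
d₂ = d₁ − σ√T = 0.080340 − 0.154277 = -0.073936
e^{−rT} = 0.995304
N(d₁) = 0.532017,  N(d₂) = 0.470531
V = S·N(d₁) − K·e^{−rT}·N(d₂) = 74.354657 − 65.728873 = 8.625784 (matching the quote); vega is positive throughout, so no other σ reproduces this price

sigma = 0.3305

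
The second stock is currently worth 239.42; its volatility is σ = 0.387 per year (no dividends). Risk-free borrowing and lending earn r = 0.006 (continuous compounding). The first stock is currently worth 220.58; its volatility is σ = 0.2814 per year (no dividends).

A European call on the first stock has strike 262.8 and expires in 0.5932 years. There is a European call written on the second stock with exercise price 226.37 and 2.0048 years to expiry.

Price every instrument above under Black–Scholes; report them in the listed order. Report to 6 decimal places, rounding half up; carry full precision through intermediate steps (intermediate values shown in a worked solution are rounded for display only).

[the first stock call K=262.8]
σ√T = 0.2814·√0.5932 = 0.216733
d₁ = (ln(S/K) + (r+σ²/2)T) / (σ√T) = (ln(220.58/262.8) + (0.006+0.2814²/2)·0.5932) / 0.216733 = (-0.175133 + 0.027046) / 0.216733 = -0.683270
d₂ = d₁ − σ√T = -0.683270 − 0.216733 = -0.900003
e^{−rT} = 0.996447
N(d₁) = 0.247218,  N(d₂) = 0.184059
price = S·N(d₁) − K·e^{−rT}·N(d₂) = 54.531354 − 48.198929 = 6.332425
[the second stock call K=226.37]
σ√T = 0.387·√2.0048 = 0.547957
d₁ = (ln(S/K) + (r+σ²/2)T) / (σ√T) = (ln(239.42/226.37) + (0.006+0.387²/2)·2.0048) / 0.547957 = (0.056049 + 0.162157) / 0.547957 = 0.398217
d₂ = d₁ − σ√T = 0.398217 − 0.547957 = -0.149740
e^{−rT} = 0.988043
N(d₁) = 0.654765,  N(d₂) = 0.440485
price = S·N(d₁) − K·e^{−rT}·N(d₂) = 156.763800 − 98.520314 = 58.243486

price(the first stock call K=262.8) = 6.332425
price(the second stock call K=226.37) = 58.243486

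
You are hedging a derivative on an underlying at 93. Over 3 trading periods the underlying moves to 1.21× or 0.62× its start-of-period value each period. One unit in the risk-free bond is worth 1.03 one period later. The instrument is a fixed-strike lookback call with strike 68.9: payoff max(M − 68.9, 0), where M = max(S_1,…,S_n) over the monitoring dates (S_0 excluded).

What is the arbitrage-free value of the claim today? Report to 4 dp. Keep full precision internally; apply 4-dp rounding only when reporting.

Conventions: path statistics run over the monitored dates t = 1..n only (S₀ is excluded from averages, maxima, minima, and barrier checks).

price = 49.1148

With p* = (R−d)/(u−d) = 0.6949, sum probability × payoff across the paths and divide by R^3.
Enumerate all 2^3 = 8 price paths (U = up ×1.21, D = down ×0.62); each path with k up-moves has probability p*^k·(1−p*)^(3−k).
DDD: M=57.6600, payoff=0.0000, prob=0.028396
UDD: M=112.5300, payoff=43.6300, prob=0.064680
DUD: M=69.7686, payoff=0.8686, prob=0.064680
UUD: M=136.1613, payoff=67.2613, prob=0.147328
DDU: M=57.6600, payoff=0.0000, prob=0.064680
UDU: M=112.5300, payoff=43.6300, prob=0.147328
DUU: M=84.4200, payoff=15.5200, prob=0.147328
UUU: M=164.7552, payoff=95.8552, prob=0.335580
Price = Σ prob·payoff / R^3 = 53.669105 / 1.092727 = 49.1148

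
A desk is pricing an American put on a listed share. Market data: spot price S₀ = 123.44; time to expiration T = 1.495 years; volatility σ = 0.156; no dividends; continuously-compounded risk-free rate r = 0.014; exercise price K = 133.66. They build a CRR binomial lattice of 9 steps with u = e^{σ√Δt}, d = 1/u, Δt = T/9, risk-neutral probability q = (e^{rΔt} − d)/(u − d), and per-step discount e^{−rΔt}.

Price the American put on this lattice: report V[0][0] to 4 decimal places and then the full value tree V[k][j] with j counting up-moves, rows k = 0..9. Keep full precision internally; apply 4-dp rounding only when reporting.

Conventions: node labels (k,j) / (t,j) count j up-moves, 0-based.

price = 14.3577
tree:
14.3577
19.2868 9.5424
25.1208 13.5981 5.5699
31.6558 18.7648 8.5440 2.6501
37.9394 24.9597 12.7161 4.4513 0.8785
43.8360 31.6558 18.2332 7.3109 1.6398 0.1286
49.3692 37.9394 24.9597 11.6556 3.0417 0.2590 0.0000
54.5617 43.8360 31.6558 17.8241 5.6003 0.5217 0.0000 0.0000
59.4342 49.3692 37.9394 24.9597 10.2200 1.0508 0.0000 0.0000 0.0000
64.0067 54.5617 43.8360 31.6558 17.8241 2.1167 0.0000 0.0000 0.0000 0.0000

params: Δt=0.16611 u=1.06565 d=0.93840 q=0.50241 e^(-rΔt)=0.99768
t_9 payoffs: 64.0067 54.5617 43.8360 31.6558 17.8241 2.1167 0.0000 0.0000 0.0000 0.0000
k=8: node(8,0) S=74.2258 payoff=59.4342 vs cont=59.1238 → 59.4342 [stop]  node(8,1) S=84.2908 payoff=49.3692 vs cont=49.0588 → 49.3692 [stop]  node(8,2) S=95.7206 payoff=37.9394 vs cont=37.6290 → 37.9394 [stop]  node(8,3) S=108.7003 payoff=24.9597 vs cont=24.6493 → 24.9597 [stop]  node(8,4) S=123.4400 payoff=10.2200 vs cont=9.9095 → 10.2200 [stop]  node(8,5) S=140.1784 payoff=0.0000 vs cont=1.0508 → 1.0508 [wait]  node(8,6) S=159.1866 payoff=0.0000 vs cont=0.0000 → 0.0000 [wait]  node(8,7) S=180.7723 payoff=0.0000 vs cont=0.0000 → 0.0000 [wait]  node(8,8) S=205.2850 payoff=0.0000 vs cont=0.0000 → 0.0000 [wait]
k=7: node(7,0) S=79.0983 payoff=54.5617 vs cont=54.2512 → 54.5617 [stop]  node(7,1) S=89.8240 payoff=43.8360 vs cont=43.5255 → 43.8360 [stop]  node(7,2) S=102.0042 payoff=31.6558 vs cont=31.3454 → 31.6558 [stop]  node(7,3) S=115.8359 payoff=17.8241 vs cont=17.5136 → 17.8241 [stop]  node(7,4) S=131.5433 payoff=2.1167 vs cont=5.6003 → 5.6003 [wait]  node(7,5) S=149.3805 payoff=0.0000 vs cont=0.5217 → 0.5217 [wait]  node(7,6) S=169.6365 payoff=0.0000 vs cont=0.0000 → 0.0000 [wait]  node(7,7) S=192.6391 payoff=0.0000 vs cont=0.0000 → 0.0000 [wait]
k=6: node(6,0) S=84.2908 payoff=49.3692 vs cont=49.0588 → 49.3692 [stop]  node(6,1) S=95.7206 payoff=37.9394 vs cont=37.6290 → 37.9394 [stop]  node(6,2) S=108.7003 payoff=24.9597 vs cont=24.6493 → 24.9597 [stop]  node(6,3) S=123.4400 payoff=10.2200 vs cont=11.6556 → 11.6556 [wait]  node(6,4) S=140.1784 payoff=0.0000 vs cont=3.0417 → 3.0417 [wait]  node(6,5) S=159.1866 payoff=0.0000 vs cont=0.2590 → 0.2590 [wait]  node(6,6) S=180.7723 payoff=0.0000 vs cont=0.0000 → 0.0000 [wait]
k=5: node(5,0) S=89.8240 payoff=43.8360 vs cont=43.5255 → 43.8360 [stop]  node(5,1) S=102.0042 payoff=31.6558 vs cont=31.3454 → 31.6558 [stop]  node(5,2) S=115.8359 payoff=17.8241 vs cont=18.2332 → 18.2332 [wait]  node(5,3) S=131.5433 payoff=2.1167 vs cont=7.3109 → 7.3109 [wait]  node(5,4) S=149.3805 payoff=0.0000 vs cont=1.6398 → 1.6398 [wait]  node(5,5) S=169.6365 payoff=0.0000 vs cont=0.1286 → 0.1286 [wait]
k=4: node(4,0) S=95.7206 payoff=37.9394 vs cont=37.6290 → 37.9394 [stop]  node(4,1) S=108.7003 payoff=24.9597 vs cont=24.8543 → 24.9597 [stop]  node(4,2) S=123.4400 payoff=10.2200 vs cont=12.7161 → 12.7161 [wait]  node(4,3) S=140.1784 payoff=0.0000 vs cont=4.4513 → 4.4513 [wait]  node(4,4) S=159.1866 payoff=0.0000 vs cont=0.8785 → 0.8785 [wait]
k=3: node(3,0) S=102.0042 payoff=31.6558 vs cont=31.3454 → 31.6558 [stop]  node(3,1) S=115.8359 payoff=17.8241 vs cont=18.7648 → 18.7648 [wait]  node(3,2) S=131.5433 payoff=2.1167 vs cont=8.5440 → 8.5440 [wait]  node(3,3) S=149.3805 payoff=0.0000 vs cont=2.6501 → 2.6501 [wait]
k=2: node(2,0) S=108.7003 payoff=24.9597 vs cont=25.1208 → 25.1208 [wait]  node(2,1) S=123.4400 payoff=10.2200 vs cont=13.5981 → 13.5981 [wait]  node(2,2) S=140.1784 payoff=0.0000 vs cont=5.5699 → 5.5699 [wait]
k=1: node(1,0) S=115.8359 payoff=17.8241 vs cont=19.2868 → 19.2868 [wait]  node(1,1) S=131.5433 payoff=2.1167 vs cont=9.5424 → 9.5424 [wait]
k=0: node(0,0) S=123.4400 payoff=10.2200 vs cont=14.3577 → 14.3577 [wait]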